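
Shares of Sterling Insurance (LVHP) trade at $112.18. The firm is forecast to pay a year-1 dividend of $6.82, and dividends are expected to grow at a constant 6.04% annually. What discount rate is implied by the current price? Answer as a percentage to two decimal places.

12.12%

Rearranging the constant-growth DDM: r = D₁/P₀ + g.
r = 6.8200 / 112.18 + 0.0604 = 0.06080 + 0.0604 = 0.12120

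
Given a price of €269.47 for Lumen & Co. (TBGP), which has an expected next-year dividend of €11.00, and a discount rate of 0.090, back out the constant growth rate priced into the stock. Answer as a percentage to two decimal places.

From P₀ = D₁/(r − g), the implied growth is g = r − D₁/P₀.
g = 0.09 − 11.00/269.47 = 0.09 − 0.04082 = 0.04918

4.92%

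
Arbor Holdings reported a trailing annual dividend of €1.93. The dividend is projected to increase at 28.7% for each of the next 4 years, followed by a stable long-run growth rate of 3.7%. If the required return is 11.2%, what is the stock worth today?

Two-stage DDM. Project D₁…D_4 at 0.287, terminal growth 0.037, discount at r = 0.112.
D_1 = 2.4839
D_2 = 3.1968
D_3 = 4.1143
D_4 = 5.2951
Terminal value at t=4: TV = D_5/(r−g) = 5.4910/(0.112−0.037) = 73.2131
P₀ = 2.4839/(1+0.112)^1 + 3.1968/(1+0.112)^2 + 4.1143/(1+0.112)^3 + 5.2951/(1+0.112)^4 + 73.2131/(1+0.112)^4 = 59.1558

€59.16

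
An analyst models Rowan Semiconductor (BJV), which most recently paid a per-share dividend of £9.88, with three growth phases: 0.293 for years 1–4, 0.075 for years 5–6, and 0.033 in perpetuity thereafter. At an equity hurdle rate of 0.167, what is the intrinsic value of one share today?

£175.15

Three-stage DDM. Project D₁…D_6; terminal Gordon value at t=6 with g = 0.033; discount at r = 0.167.
D_1 = 12.7748
D_2 = 16.5179
D_3 = 21.3576
D_4 = 27.6154
D_5 = 29.6865
D_6 = 31.9130
TV_6 = 32.9662/(0.167−0.033) = 246.0161
P₀ = Σ Dₜ/(1+r)ᵗ + TV_6/(1+r)^6 = 175.1474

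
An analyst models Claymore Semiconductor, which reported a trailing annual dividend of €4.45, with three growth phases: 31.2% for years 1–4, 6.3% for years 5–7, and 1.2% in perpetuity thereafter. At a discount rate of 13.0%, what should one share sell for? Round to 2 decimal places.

€105.45

Three-stage DDM. Project D₁…D_7; terminal Gordon value at t=7 with g = 0.012; discount at r = 0.13.
D_1 = 5.8384
D_2 = 7.6600
D_3 = 10.0499
D_4 = 13.1855
D_5 = 14.0161
D_6 = 14.8992
D_7 = 15.8378
TV_7 = 16.0279/(0.13−0.012) = 135.8294
P₀ = Σ Dₜ/(1+r)ᵗ + TV_7/(1+r)^7 = 105.4491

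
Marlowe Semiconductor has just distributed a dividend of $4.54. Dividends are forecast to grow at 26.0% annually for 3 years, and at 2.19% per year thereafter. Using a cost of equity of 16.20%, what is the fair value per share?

Two-stage DDM. Project D₁…D_3 at 0.26, terminal growth 0.0219, discount at r = 0.162.
D_1 = 5.7204
D_2 = 7.2077
D_3 = 9.0817
Terminal value at t=3: TV = D_4/(r−g) = 9.2806/(0.162−0.0219) = 66.2427
P₀ = 5.7204/(1+0.162)^1 + 7.2077/(1+0.162)^2 + 9.0817/(1+0.162)^3 + 66.2427/(1+0.162)^3 = 58.2694

$58.27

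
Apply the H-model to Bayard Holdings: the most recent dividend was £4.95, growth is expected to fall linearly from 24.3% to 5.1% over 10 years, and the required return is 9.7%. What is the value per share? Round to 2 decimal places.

£216.40

H-model: P₀ = D₀[(1+g_L) + H(g_S−g_L)]/(r−g_L), with H = 10/2 = 5.
P₀ = 4.95 × [(1+0.051) + 5×(0.243−0.051)] / (0.097−0.051)
   = 4.95 × 2.0110 / 0.046 = 216.4011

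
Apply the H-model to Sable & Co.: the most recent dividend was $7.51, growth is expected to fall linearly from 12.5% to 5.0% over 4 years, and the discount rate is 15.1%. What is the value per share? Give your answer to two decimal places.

$89.23

H-model: P₀ = D₀[(1+g_L) + H(g_S−g_L)]/(r−g_L), with H = 4/2 = 2.
P₀ = 7.51 × [(1+0.05) + 2×(0.125−0.05)] / (0.151−0.05)
   = 7.51 × 1.2000 / 0.101 = 89.2277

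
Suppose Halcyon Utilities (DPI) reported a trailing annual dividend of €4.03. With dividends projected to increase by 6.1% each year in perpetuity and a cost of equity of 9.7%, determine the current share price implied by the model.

Gordon growth model: P₀ = D₁/(r − g). D₁ = 4.03 × (1 + 0.061) = 4.2758.
P₀ = 4.2758 / (0.097 − 0.061) = 4.2758 / 0.036 = 118.7731

€118.77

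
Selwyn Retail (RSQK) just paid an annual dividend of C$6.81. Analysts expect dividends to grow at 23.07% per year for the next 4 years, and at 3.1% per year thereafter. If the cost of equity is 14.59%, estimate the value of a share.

Two-stage DDM. Project D₁…D_4 at 0.2307, terminal growth 0.031, discount at r = 0.1459.
D_1 = 8.3811
D_2 = 10.3146
D_3 = 12.6942
D_4 = 15.6227
Terminal value at t=4: TV = D_5/(r−g) = 16.1070/(0.1459−0.031) = 140.1827
P₀ = 8.3811/(1+0.1459)^1 + 10.3146/(1+0.1459)^2 + 12.6942/(1+0.1459)^3 + 15.6227/(1+0.1459)^4 + 140.1827/(1+0.1459)^4 = 113.9698

C$113.97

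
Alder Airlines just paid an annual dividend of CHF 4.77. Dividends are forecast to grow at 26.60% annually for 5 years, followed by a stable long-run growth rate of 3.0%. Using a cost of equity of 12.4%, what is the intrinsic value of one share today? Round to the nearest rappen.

CHF 129.31

Two-stage DDM. Project D₁…D_5 at 0.266, terminal growth 0.03, discount at r = 0.124.
D_1 = 6.0388
D_2 = 7.6451
D_3 = 9.6788
D_4 = 12.2533
D_5 = 15.5127
Terminal value at t=5: TV = D_6/(r−g) = 15.9781/(0.124−0.03) = 169.9794
P₀ = 6.0388/(1+0.124)^1 + 7.6451/(1+0.124)^2 + 9.6788/(1+0.124)^3 + 12.2533/(1+0.124)^4 + 15.5127/(1+0.124)^5 + 169.9794/(1+0.124)^5 = 129.3104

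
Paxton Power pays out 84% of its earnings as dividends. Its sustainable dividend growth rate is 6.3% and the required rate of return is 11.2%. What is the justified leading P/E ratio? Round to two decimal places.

Justified leading P/E = b/(r−g) = 0.84/(0.112−0.063) = 17.1429

17.14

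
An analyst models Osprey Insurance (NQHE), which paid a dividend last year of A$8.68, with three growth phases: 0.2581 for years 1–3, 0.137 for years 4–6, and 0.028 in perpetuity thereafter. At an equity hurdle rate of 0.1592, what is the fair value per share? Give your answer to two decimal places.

Three-stage DDM. Project D₁…D_6; terminal Gordon value at t=6 with g = 0.028; discount at r = 0.1592.
D_1 = 10.9203
D_2 = 13.7388
D_3 = 17.2848
D_4 = 19.6529
D_5 = 22.3453
D_6 = 25.4066
TV_6 = 26.1180/(0.1592−0.028) = 199.0700
P₀ = Σ Dₜ/(1+r)ᵗ + TV_6/(1+r)^6 = 144.8181

A$144.82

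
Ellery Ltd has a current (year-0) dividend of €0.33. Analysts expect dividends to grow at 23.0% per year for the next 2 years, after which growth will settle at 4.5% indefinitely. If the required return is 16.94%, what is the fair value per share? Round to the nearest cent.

€3.78

Two-stage DDM. Project D₁…D_2 at 0.23, terminal growth 0.045, discount at r = 0.1694.
D_1 = 0.4059
D_2 = 0.4993
Terminal value at t=2: TV = D_3/(r−g) = 0.5217/(0.1694−0.045) = 4.1939
P₀ = 0.4059/(1+0.1694)^1 + 0.4993/(1+0.1694)^2 + 4.1939/(1+0.1694)^2 = 3.7790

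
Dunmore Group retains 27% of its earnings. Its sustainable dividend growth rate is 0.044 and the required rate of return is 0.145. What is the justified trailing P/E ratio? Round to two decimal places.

Payout ratio b = 1 − 0.27 = 0.73.
Justified trailing P/E = b(1+g)/(r−g) = 0.73×(1+0.044)/(0.145−0.044) = 7.5457

7.55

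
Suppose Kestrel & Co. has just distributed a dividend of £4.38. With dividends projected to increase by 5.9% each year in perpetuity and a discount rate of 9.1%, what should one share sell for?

£144.95

Gordon growth model: P₀ = D₁/(r − g). D₁ = 4.38 × (1 + 0.059) = 4.6384.
P₀ = 4.6384 / (0.091 − 0.059) = 4.6384 / 0.032 = 144.9506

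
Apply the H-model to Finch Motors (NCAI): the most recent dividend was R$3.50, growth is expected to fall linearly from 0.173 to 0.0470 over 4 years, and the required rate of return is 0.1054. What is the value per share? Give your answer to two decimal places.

H-model: P₀ = D₀[(1+g_L) + H(g_S−g_L)]/(r−g_L), with H = 4/2 = 2.
P₀ = 3.50 × [(1+0.047) + 2×(0.173−0.047)] / (0.1054−0.047)
   = 3.50 × 1.2990 / 0.0584 = 77.8510

R$77.85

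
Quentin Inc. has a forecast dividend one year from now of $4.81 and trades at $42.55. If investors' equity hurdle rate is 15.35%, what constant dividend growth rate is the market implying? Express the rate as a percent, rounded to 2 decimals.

4.05%

From P₀ = D₁/(r − g), the implied growth is g = r − D₁/P₀.
g = 0.1535 − 4.81/42.55 = 0.1535 − 0.11304 = 0.04046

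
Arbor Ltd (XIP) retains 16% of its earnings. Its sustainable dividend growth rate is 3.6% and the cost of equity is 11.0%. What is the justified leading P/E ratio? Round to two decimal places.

11.35

Payout ratio b = 1 − 0.16 = 0.84.
Justified leading P/E = b/(r−g) = 0.84/(0.11−0.036) = 11.3514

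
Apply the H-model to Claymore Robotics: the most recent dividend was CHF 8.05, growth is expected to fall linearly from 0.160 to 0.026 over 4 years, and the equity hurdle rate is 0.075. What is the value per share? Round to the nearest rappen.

CHF 212.59

H-model: P₀ = D₀[(1+g_L) + H(g_S−g_L)]/(r−g_L), with H = 4/2 = 2.
P₀ = 8.05 × [(1+0.026) + 2×(0.16−0.026)] / (0.075−0.026)
   = 8.05 × 1.2940 / 0.049 = 212.5857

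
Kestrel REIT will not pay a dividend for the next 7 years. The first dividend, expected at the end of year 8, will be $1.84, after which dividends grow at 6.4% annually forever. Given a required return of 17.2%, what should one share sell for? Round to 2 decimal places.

$5.61

Deferred-dividend DDM. At t=7 the remaining stream is a growing perpetuity with first payment D_8 = 1.84.
V_7 = D_8/(r−g) = 1.84/(0.172−0.064) = 17.0370
P₀ = V_7/(1+r)^7 = 17.0370/(1+0.172)^7 = 5.6092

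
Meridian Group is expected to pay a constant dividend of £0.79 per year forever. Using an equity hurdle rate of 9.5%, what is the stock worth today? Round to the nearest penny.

£8.32

Zero-growth DDM (perpetuity): P₀ = D/r = 0.79 / 0.095 = 8.3158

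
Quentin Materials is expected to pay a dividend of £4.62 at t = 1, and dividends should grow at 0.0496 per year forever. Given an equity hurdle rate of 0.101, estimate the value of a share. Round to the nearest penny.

£89.88

Gordon growth model: P₀ = D₁/(r − g), with D₁ = 4.62 given directly.
P₀ = 4.6200 / (0.101 − 0.0496) = 4.6200 / 0.0514 = 89.8833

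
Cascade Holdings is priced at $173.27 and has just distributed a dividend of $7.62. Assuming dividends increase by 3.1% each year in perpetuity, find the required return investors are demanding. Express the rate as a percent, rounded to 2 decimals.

7.63%

Rearranging the constant-growth DDM: r = D₁/P₀ + g.
D₁ = 7.62 × (1 + 0.031) = 7.8562.
r = 7.8562 / 173.27 + 0.031 = 0.04534 + 0.031 = 0.07634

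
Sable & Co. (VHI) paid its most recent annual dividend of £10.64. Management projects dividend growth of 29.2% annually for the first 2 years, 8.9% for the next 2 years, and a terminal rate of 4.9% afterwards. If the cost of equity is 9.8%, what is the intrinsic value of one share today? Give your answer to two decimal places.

Three-stage DDM. Project D₁…D_4; terminal Gordon value at t=4 with g = 0.049; discount at r = 0.098.
D_1 = 13.7469
D_2 = 17.7610
D_3 = 19.3417
D_4 = 21.0631
TV_4 = 22.0952/(0.098−0.049) = 450.9224
P₀ = Σ Dₜ/(1+r)ᵗ + TV_4/(1+r)^4 = 366.5909

£366.59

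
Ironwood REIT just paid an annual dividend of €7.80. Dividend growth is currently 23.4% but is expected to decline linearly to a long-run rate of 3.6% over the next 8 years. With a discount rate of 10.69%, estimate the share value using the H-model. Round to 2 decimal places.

€201.11

H-model: P₀ = D₀[(1+g_L) + H(g_S−g_L)]/(r−g_L), with H = 8/2 = 4.
P₀ = 7.80 × [(1+0.036) + 4×(0.234−0.036)] / (0.1069−0.036)
   = 7.80 × 1.8280 / 0.0709 = 201.1058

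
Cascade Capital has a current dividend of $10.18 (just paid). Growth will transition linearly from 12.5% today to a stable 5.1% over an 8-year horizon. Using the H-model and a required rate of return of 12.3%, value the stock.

$190.45

H-model: P₀ = D₀[(1+g_L) + H(g_S−g_L)]/(r−g_L), with H = 8/2 = 4.
P₀ = 10.18 × [(1+0.051) + 4×(0.125−0.051)] / (0.123−0.051)
   = 10.18 × 1.3470 / 0.072 = 190.4508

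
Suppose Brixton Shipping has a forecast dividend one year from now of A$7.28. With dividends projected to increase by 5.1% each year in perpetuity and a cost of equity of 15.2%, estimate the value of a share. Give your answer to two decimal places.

Gordon growth model: P₀ = D₁/(r − g), with D₁ = 7.28 given directly.
P₀ = 7.2800 / (0.152 − 0.051) = 7.2800 / 0.101 = 72.0792

A$72.08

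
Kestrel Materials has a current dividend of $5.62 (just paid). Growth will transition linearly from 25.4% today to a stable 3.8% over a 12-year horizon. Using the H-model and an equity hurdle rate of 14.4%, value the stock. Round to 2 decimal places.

H-model: P₀ = D₀[(1+g_L) + H(g_S−g_L)]/(r−g_L), with H = 12/2 = 6.
P₀ = 5.62 × [(1+0.038) + 6×(0.254−0.038)] / (0.144−0.038)
   = 5.62 × 2.3340 / 0.106 = 123.7460

$123.75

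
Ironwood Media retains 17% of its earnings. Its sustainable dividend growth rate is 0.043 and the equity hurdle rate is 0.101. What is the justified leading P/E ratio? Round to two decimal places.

Payout ratio b = 1 − 0.17 = 0.83.
Justified leading P/E = b/(r−g) = 0.83/(0.101−0.043) = 14.3103

14.31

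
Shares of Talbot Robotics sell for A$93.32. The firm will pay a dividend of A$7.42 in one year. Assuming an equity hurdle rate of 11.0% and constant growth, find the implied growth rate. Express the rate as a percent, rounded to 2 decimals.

From P₀ = D₁/(r − g), the implied growth is g = r − D₁/P₀.
g = 0.11 − 7.42/93.32 = 0.11 − 0.07951 = 0.03049

3.05%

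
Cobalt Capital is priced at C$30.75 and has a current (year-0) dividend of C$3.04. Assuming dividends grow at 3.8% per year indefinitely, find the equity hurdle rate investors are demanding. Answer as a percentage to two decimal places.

14.06%

Rearranging the constant-growth DDM: r = D₁/P₀ + g.
D₁ = 3.04 × (1 + 0.038) = 3.1555.
r = 3.1555 / 30.75 + 0.038 = 0.10262 + 0.038 = 0.14062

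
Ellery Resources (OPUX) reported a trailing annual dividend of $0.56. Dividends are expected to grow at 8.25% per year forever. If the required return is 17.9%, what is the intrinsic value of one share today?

$6.28

Gordon growth model: P₀ = D₁/(r − g). D₁ = 0.56 × (1 + 0.0825) = 0.6062.
P₀ = 0.6062 / (0.179 − 0.0825) = 0.6062 / 0.0965 = 6.2819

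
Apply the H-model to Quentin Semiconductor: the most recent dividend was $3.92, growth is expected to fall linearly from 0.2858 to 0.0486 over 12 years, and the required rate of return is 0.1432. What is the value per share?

H-model: P₀ = D₀[(1+g_L) + H(g_S−g_L)]/(r−g_L), with H = 12/2 = 6.
P₀ = 3.92 × [(1+0.0486) + 6×(0.2858−0.0486)] / (0.1432−0.0486)
   = 3.92 × 2.4718 / 0.0946 = 102.4255

$102.43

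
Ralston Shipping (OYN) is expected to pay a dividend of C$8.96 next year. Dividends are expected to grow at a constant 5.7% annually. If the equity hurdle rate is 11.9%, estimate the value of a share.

Gordon growth model: P₀ = D₁/(r − g), with D₁ = 8.96 given directly.
P₀ = 8.9600 / (0.119 − 0.057) = 8.9600 / 0.062 = 144.5161

C$144.52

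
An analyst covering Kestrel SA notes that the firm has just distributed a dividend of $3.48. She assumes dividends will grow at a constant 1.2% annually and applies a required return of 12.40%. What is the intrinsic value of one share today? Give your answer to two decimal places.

$31.44

Gordon growth model: P₀ = D₁/(r − g). D₁ = 3.48 × (1 + 0.012) = 3.5218.
P₀ = 3.5218 / (0.124 − 0.012) = 3.5218 / 0.112 = 31.4443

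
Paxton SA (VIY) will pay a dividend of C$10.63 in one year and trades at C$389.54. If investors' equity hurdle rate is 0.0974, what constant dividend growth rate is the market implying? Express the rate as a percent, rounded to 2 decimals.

7.01%

From P₀ = D₁/(r − g), the implied growth is g = r − D₁/P₀.
g = 0.0974 − 10.63/389.54 = 0.0974 − 0.02729 = 0.07011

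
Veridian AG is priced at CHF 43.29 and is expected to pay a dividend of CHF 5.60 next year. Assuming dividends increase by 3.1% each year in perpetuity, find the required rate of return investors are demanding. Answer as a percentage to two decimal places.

16.04%

Rearranging the constant-growth DDM: r = D₁/P₀ + g.
r = 5.6000 / 43.29 + 0.031 = 0.12936 + 0.031 = 0.16036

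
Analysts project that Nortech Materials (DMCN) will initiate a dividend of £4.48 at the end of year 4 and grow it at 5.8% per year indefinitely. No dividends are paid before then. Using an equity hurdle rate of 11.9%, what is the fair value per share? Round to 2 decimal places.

£52.42

Deferred-dividend DDM. At t=3 the remaining stream is a growing perpetuity with first payment D_4 = 4.48.
V_3 = D_4/(r−g) = 4.48/(0.119−0.058) = 73.4426
P₀ = V_3/(1+r)^3 = 73.4426/(1+0.119)^3 = 52.4153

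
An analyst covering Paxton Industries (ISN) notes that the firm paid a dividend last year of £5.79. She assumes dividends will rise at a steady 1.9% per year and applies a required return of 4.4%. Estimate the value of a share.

£236.00

Gordon growth model: P₀ = D₁/(r − g). D₁ = 5.79 × (1 + 0.019) = 5.9000.
P₀ = 5.9000 / (0.044 − 0.019) = 5.9000 / 0.025 = 236.0004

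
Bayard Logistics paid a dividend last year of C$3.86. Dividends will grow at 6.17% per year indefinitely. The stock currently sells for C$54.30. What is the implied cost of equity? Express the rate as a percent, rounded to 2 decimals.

13.72%

Rearranging the constant-growth DDM: r = D₁/P₀ + g.
D₁ = 3.86 × (1 + 0.0617) = 4.0982.
r = 4.0982 / 54.30 + 0.0617 = 0.07547 + 0.0617 = 0.13717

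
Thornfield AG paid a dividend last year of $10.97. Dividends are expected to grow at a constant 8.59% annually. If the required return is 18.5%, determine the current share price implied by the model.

Gordon growth model: P₀ = D₁/(r − g). D₁ = 10.97 × (1 + 0.0859) = 11.9123.
P₀ = 11.9123 / (0.185 − 0.0859) = 11.9123 / 0.0991 = 120.2051

$120.21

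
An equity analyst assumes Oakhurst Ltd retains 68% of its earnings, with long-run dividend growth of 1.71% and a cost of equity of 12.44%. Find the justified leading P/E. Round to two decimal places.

2.98

Payout ratio b = 1 − 0.68 = 0.32.
Justified leading P/E = b/(r−g) = 0.32/(0.1244−0.0171) = 2.9823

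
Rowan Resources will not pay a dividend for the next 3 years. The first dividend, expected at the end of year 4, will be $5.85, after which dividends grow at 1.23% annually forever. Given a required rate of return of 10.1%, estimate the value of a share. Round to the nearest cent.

$49.42

Deferred-dividend DDM. At t=3 the remaining stream is a growing perpetuity with first payment D_4 = 5.85.
V_3 = D_4/(r−g) = 5.85/(0.101−0.0123) = 65.9526
P₀ = V_3/(1+r)^3 = 65.9526/(1+0.101)^3 = 49.4163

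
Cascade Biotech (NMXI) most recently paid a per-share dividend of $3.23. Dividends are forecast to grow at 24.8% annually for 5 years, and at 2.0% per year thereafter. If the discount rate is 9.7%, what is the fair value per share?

Two-stage DDM. Project D₁…D_5 at 0.248, terminal growth 0.02, discount at r = 0.097.
D_1 = 4.0310
D_2 = 5.0307
D_3 = 6.2784
D_4 = 7.8354
D_5 = 9.7786
Terminal value at t=5: TV = D_6/(r−g) = 9.9741/(0.097−0.02) = 129.5343
P₀ = 4.0310/(1+0.097)^1 + 5.0307/(1+0.097)^2 + 6.2784/(1+0.097)^3 + 7.8354/(1+0.097)^4 + 9.7786/(1+0.097)^5 + 129.5343/(1+0.097)^5 = 105.7129

$105.71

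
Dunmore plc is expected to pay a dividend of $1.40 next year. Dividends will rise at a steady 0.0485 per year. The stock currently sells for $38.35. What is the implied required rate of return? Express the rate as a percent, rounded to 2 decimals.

8.50%

Rearranging the constant-growth DDM: r = D₁/P₀ + g.
r = 1.4000 / 38.35 + 0.0485 = 0.03651 + 0.0485 = 0.08501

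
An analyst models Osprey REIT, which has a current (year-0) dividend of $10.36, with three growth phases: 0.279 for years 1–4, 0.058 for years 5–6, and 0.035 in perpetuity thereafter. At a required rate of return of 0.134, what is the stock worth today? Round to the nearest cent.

Three-stage DDM. Project D₁…D_6; terminal Gordon value at t=6 with g = 0.035; discount at r = 0.134.
D_1 = 13.2504
D_2 = 16.9473
D_3 = 21.6756
D_4 = 27.7231
D_5 = 29.3310
D_6 = 31.0323
TV_6 = 32.1184/(0.134−0.035) = 324.4281
P₀ = Σ Dₜ/(1+r)ᵗ + TV_6/(1+r)^6 = 239.2852

$239.29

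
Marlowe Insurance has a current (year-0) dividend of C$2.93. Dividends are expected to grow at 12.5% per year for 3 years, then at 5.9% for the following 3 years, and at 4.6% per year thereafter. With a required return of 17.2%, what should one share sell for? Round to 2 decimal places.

C$30.34

Three-stage DDM. Project D₁…D_6; terminal Gordon value at t=6 with g = 0.046; discount at r = 0.172.
D_1 = 3.2963
D_2 = 3.7083
D_3 = 4.1718
D_4 = 4.4180
D_5 = 4.6786
D_6 = 4.9547
TV_6 = 5.1826/(0.172−0.046) = 41.1315
P₀ = Σ Dₜ/(1+r)ᵗ + TV_6/(1+r)^6 = 30.3440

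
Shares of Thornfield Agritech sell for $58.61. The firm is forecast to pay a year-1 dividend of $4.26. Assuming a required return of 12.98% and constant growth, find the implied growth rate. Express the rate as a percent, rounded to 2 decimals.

From P₀ = D₁/(r − g), the implied growth is g = r − D₁/P₀.
g = 0.1298 − 4.26/58.61 = 0.1298 − 0.07268 = 0.05712

5.71%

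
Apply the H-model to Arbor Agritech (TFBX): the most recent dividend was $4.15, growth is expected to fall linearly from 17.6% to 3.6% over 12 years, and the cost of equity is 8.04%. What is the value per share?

H-model: P₀ = D₀[(1+g_L) + H(g_S−g_L)]/(r−g_L), with H = 12/2 = 6.
P₀ = 4.15 × [(1+0.036) + 6×(0.176−0.036)] / (0.0804−0.036)
   = 4.15 × 1.8760 / 0.0444 = 175.3468

$175.35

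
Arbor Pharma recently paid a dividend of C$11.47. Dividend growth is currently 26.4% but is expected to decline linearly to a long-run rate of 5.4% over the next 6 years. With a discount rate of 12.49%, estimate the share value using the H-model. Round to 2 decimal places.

C$272.43

H-model: P₀ = D₀[(1+g_L) + H(g_S−g_L)]/(r−g_L), with H = 6/2 = 3.
P₀ = 11.47 × [(1+0.054) + 3×(0.264−0.054)] / (0.1249−0.054)
   = 11.47 × 1.6840 / 0.0709 = 272.4327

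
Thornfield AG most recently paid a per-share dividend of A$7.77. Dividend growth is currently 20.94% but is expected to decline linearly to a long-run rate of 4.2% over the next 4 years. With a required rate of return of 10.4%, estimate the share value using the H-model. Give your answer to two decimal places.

H-model: P₀ = D₀[(1+g_L) + H(g_S−g_L)]/(r−g_L), with H = 4/2 = 2.
P₀ = 7.77 × [(1+0.042) + 2×(0.2094−0.042)] / (0.104−0.042)
   = 7.77 × 1.3768 / 0.062 = 172.5441

A$172.54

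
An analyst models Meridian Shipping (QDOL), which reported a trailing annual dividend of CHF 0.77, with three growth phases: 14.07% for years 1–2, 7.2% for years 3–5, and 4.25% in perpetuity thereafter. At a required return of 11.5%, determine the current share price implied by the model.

CHF 14.13

Three-stage DDM. Project D₁…D_5; terminal Gordon value at t=5 with g = 0.0425; discount at r = 0.115.
D_1 = 0.8783
D_2 = 1.0019
D_3 = 1.0741
D_4 = 1.1514
D_5 = 1.2343
TV_5 = 1.2867/(0.115−0.0425) = 17.7483
P₀ = Σ Dₜ/(1+r)ᵗ + TV_5/(1+r)^5 = 14.1283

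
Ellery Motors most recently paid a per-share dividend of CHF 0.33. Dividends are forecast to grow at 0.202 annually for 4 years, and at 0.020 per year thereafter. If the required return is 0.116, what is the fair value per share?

CHF 6.31

Two-stage DDM. Project D₁…D_4 at 0.202, terminal growth 0.02, discount at r = 0.116.
D_1 = 0.3967
D_2 = 0.4768
D_3 = 0.5731
D_4 = 0.6889
Terminal value at t=4: TV = D_5/(r−g) = 0.7026/(0.116−0.02) = 7.3192
P₀ = 0.3967/(1+0.116)^1 + 0.4768/(1+0.116)^2 + 0.5731/(1+0.116)^3 + 0.6889/(1+0.116)^4 + 7.3192/(1+0.116)^4 = 6.3132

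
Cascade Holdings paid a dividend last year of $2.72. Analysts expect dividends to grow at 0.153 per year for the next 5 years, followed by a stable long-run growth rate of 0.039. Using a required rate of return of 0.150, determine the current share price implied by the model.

$39.50

Two-stage DDM. Project D₁…D_5 at 0.153, terminal growth 0.039, discount at r = 0.15.
D_1 = 3.1362
D_2 = 3.6160
D_3 = 4.1692
D_4 = 4.8071
D_5 = 5.5426
Terminal value at t=5: TV = D_6/(r−g) = 5.7588/(0.15−0.039) = 51.8810
P₀ = 3.1362/(1+0.15)^1 + 3.6160/(1+0.15)^2 + 4.1692/(1+0.15)^3 + 4.8071/(1+0.15)^4 + 5.5426/(1+0.15)^5 + 51.8810/(1+0.15)^5 = 39.5008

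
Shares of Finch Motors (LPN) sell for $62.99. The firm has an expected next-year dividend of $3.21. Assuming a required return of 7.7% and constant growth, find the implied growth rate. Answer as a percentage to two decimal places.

From P₀ = D₁/(r − g), the implied growth is g = r − D₁/P₀.
g = 0.077 − 3.21/62.99 = 0.077 − 0.05096 = 0.02604

2.60%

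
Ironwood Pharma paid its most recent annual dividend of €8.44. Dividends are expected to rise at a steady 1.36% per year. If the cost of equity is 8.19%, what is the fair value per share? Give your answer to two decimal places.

Gordon growth model: P₀ = D₁/(r − g). D₁ = 8.44 × (1 + 0.0136) = 8.5548.
P₀ = 8.5548 / (0.0819 − 0.0136) = 8.5548 / 0.0683 = 125.2531

€125.25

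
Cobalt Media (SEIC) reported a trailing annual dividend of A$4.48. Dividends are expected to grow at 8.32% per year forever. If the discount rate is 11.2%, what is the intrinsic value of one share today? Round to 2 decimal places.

A$168.50

Gordon growth model: P₀ = D₁/(r − g). D₁ = 4.48 × (1 + 0.0832) = 4.8527.
P₀ = 4.8527 / (0.112 − 0.0832) = 4.8527 / 0.0288 = 168.4978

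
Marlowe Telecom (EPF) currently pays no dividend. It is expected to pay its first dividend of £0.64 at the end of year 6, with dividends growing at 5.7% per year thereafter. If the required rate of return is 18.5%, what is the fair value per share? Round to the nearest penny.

Deferred-dividend DDM. At t=5 the remaining stream is a growing perpetuity with first payment D_6 = 0.64.
V_5 = D_6/(r−g) = 0.64/(0.185−0.057) = 5.0000
P₀ = V_5/(1+r)^5 = 5.0000/(1+0.185)^5 = 2.1398

£2.14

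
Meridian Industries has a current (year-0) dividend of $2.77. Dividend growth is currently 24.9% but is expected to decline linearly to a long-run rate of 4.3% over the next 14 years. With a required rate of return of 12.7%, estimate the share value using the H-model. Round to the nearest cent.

H-model: P₀ = D₀[(1+g_L) + H(g_S−g_L)]/(r−g_L), with H = 14/2 = 7.
P₀ = 2.77 × [(1+0.043) + 7×(0.249−0.043)] / (0.127−0.043)
   = 2.77 × 2.4850 / 0.084 = 81.9458

$81.95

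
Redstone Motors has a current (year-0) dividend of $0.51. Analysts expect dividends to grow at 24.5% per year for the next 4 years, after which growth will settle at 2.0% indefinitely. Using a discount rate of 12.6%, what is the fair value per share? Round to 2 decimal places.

$9.97

Two-stage DDM. Project D₁…D_4 at 0.245, terminal growth 0.02, discount at r = 0.126.
D_1 = 0.6350
D_2 = 0.7905
D_3 = 0.9842
D_4 = 1.2253
Terminal value at t=4: TV = D_5/(r−g) = 1.2498/(0.126−0.02) = 11.7908
P₀ = 0.6350/(1+0.126)^1 + 0.7905/(1+0.126)^2 + 0.9842/(1+0.126)^3 + 1.2253/(1+0.126)^4 + 11.7908/(1+0.126)^4 = 9.9738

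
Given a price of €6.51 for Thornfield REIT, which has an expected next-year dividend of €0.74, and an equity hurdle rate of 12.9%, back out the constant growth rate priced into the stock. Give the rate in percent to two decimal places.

From P₀ = D₁/(r − g), the implied growth is g = r − D₁/P₀.
g = 0.129 − 0.74/6.51 = 0.129 − 0.11367 = 0.01533

1.53%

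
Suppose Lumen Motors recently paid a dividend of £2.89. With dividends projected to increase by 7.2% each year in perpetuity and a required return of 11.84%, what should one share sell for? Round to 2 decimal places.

Gordon growth model: P₀ = D₁/(r − g). D₁ = 2.89 × (1 + 0.072) = 3.0981.
P₀ = 3.0981 / (0.1184 − 0.072) = 3.0981 / 0.0464 = 66.7690

£66.77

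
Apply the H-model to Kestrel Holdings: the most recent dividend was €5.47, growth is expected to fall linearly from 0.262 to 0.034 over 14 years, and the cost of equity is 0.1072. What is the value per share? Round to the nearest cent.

H-model: P₀ = D₀[(1+g_L) + H(g_S−g_L)]/(r−g_L), with H = 14/2 = 7.
P₀ = 5.47 × [(1+0.034) + 7×(0.262−0.034)] / (0.1072−0.034)
   = 5.47 × 2.6300 / 0.0732 = 196.5314

€196.53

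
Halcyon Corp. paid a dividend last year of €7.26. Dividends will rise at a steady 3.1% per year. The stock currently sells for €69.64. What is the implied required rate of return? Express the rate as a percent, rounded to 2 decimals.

13.85%

Rearranging the constant-growth DDM: r = D₁/P₀ + g.
D₁ = 7.26 × (1 + 0.031) = 7.4851.
r = 7.4851 / 69.64 + 0.031 = 0.10748 + 0.031 = 0.13848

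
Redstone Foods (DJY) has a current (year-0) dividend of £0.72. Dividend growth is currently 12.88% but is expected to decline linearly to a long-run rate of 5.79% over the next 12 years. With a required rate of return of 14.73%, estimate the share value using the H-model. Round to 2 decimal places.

£11.95

H-model: P₀ = D₀[(1+g_L) + H(g_S−g_L)]/(r−g_L), with H = 12/2 = 6.
P₀ = 0.72 × [(1+0.0579) + 6×(0.1288−0.0579)] / (0.1473−0.0579)
   = 0.72 × 1.4833 / 0.0894 = 11.9460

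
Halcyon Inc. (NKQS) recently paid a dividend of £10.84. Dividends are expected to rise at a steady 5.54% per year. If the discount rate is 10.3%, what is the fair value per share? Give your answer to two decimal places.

£240.35

Gordon growth model: P₀ = D₁/(r − g). D₁ = 10.84 × (1 + 0.0554) = 11.4405.
P₀ = 11.4405 / (0.103 − 0.0554) = 11.4405 / 0.0476 = 240.3474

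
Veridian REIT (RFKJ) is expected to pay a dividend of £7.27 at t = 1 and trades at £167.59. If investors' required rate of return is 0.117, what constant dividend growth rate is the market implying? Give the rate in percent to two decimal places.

From P₀ = D₁/(r − g), the implied growth is g = r − D₁/P₀.
g = 0.117 − 7.27/167.59 = 0.117 − 0.04338 = 0.07362

7.36%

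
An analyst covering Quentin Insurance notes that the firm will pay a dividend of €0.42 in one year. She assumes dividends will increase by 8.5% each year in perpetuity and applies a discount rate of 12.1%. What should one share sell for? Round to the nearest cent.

Gordon growth model: P₀ = D₁/(r − g), with D₁ = 0.42 given directly.
P₀ = 0.4200 / (0.121 − 0.085) = 0.4200 / 0.036 = 11.6667

€11.67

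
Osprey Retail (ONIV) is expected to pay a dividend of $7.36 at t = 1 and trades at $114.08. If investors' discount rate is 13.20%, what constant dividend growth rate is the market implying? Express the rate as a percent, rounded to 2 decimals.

6.75%

From P₀ = D₁/(r − g), the implied growth is g = r − D₁/P₀.
g = 0.132 − 7.36/114.08 = 0.132 − 0.06452 = 0.06748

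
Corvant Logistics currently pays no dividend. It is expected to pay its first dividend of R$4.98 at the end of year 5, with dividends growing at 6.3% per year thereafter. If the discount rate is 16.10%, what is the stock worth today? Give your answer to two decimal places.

Deferred-dividend DDM. At t=4 the remaining stream is a growing perpetuity with first payment D_5 = 4.98.
V_4 = D_5/(r−g) = 4.98/(0.161−0.063) = 50.8163
P₀ = V_4/(1+r)^4 = 50.8163/(1+0.161)^4 = 27.9688

R$27.97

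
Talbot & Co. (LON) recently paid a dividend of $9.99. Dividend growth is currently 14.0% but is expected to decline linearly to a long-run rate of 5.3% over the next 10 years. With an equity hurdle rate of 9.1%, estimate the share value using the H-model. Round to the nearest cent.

H-model: P₀ = D₀[(1+g_L) + H(g_S−g_L)]/(r−g_L), with H = 10/2 = 5.
P₀ = 9.99 × [(1+0.053) + 5×(0.14−0.053)] / (0.091−0.053)
   = 9.99 × 1.4880 / 0.038 = 391.1874

$391.19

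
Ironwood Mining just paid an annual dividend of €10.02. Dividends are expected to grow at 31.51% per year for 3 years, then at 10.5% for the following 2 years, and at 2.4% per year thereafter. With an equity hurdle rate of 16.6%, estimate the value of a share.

€158.07

Three-stage DDM. Project D₁…D_5; terminal Gordon value at t=5 with g = 0.024; discount at r = 0.166.
D_1 = 13.1773
D_2 = 17.3295
D_3 = 22.7900
D_4 = 25.1829
D_5 = 27.8271
TV_5 = 28.4950/(0.166−0.024) = 200.6690
P₀ = Σ Dₜ/(1+r)ᵗ + TV_5/(1+r)^5 = 158.0679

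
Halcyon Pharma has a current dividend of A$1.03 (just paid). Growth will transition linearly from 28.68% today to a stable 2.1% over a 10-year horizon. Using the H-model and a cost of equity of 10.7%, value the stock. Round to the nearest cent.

H-model: P₀ = D₀[(1+g_L) + H(g_S−g_L)]/(r−g_L), with H = 10/2 = 5.
P₀ = 1.03 × [(1+0.021) + 5×(0.2868−0.021)] / (0.107−0.021)
   = 1.03 × 2.3500 / 0.086 = 28.1453

A$28.15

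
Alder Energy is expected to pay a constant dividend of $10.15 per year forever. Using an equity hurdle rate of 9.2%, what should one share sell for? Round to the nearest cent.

Zero-growth DDM (perpetuity): P₀ = D/r = 10.15 / 0.092 = 110.3261

$110.33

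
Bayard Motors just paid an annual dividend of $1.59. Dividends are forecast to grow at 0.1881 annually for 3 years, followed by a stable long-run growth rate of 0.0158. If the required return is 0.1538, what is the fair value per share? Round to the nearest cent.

$17.84

Two-stage DDM. Project D₁…D_3 at 0.1881, terminal growth 0.0158, discount at r = 0.1538.
D_1 = 1.8891
D_2 = 2.2444
D_3 = 2.6666
Terminal value at t=3: TV = D_4/(r−g) = 2.7087/(0.1538−0.0158) = 19.6284
P₀ = 1.8891/(1+0.1538)^1 + 2.2444/(1+0.1538)^2 + 2.6666/(1+0.1538)^3 + 19.6284/(1+0.1538)^3 = 17.8382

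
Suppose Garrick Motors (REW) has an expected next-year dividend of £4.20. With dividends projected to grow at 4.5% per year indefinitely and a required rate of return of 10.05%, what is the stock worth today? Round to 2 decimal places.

£75.68

Gordon growth model: P₀ = D₁/(r − g), with D₁ = 4.20 given directly.
P₀ = 4.2000 / (0.1005 − 0.045) = 4.2000 / 0.0555 = 75.6757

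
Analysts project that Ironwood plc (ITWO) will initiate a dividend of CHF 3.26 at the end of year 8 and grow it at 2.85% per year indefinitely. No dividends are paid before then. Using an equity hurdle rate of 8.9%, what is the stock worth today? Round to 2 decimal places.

CHF 29.67

Deferred-dividend DDM. At t=7 the remaining stream is a growing perpetuity with first payment D_8 = 3.26.
V_7 = D_8/(r−g) = 3.26/(0.089−0.0285) = 53.8843
P₀ = V_7/(1+r)^7 = 53.8843/(1+0.089)^7 = 29.6666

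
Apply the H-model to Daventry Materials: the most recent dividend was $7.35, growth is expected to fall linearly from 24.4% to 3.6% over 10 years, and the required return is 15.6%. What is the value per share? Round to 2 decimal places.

$127.16

H-model: P₀ = D₀[(1+g_L) + H(g_S−g_L)]/(r−g_L), with H = 10/2 = 5.
P₀ = 7.35 × [(1+0.036) + 5×(0.244−0.036)] / (0.156−0.036)
   = 7.35 × 2.0760 / 0.12 = 127.1550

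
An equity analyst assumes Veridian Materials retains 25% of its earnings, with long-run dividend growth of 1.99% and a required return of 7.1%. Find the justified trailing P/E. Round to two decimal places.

14.97

Payout ratio b = 1 − 0.25 = 0.75.
Justified trailing P/E = b(1+g)/(r−g) = 0.75×(1+0.0199)/(0.071−0.0199) = 14.9692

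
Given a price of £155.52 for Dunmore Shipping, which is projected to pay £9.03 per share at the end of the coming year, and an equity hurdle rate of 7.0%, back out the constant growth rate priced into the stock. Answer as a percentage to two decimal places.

From P₀ = D₁/(r − g), the implied growth is g = r − D₁/P₀.
g = 0.07 − 9.03/155.52 = 0.07 − 0.05806 = 0.01194

1.19%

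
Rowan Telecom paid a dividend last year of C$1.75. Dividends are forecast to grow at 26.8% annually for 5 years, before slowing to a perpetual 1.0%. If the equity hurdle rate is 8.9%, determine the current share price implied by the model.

C$62.02

Two-stage DDM. Project D₁…D_5 at 0.268, terminal growth 0.01, discount at r = 0.089.
D_1 = 2.2190
D_2 = 2.8137
D_3 = 3.5678
D_4 = 4.5239
D_5 = 5.7363
Terminal value at t=5: TV = D_6/(r−g) = 5.7937/(0.089−0.01) = 73.3379
P₀ = 2.2190/(1+0.089)^1 + 2.8137/(1+0.089)^2 + 3.5678/(1+0.089)^3 + 4.5239/(1+0.089)^4 + 5.7363/(1+0.089)^5 + 73.3379/(1+0.089)^5 = 62.0187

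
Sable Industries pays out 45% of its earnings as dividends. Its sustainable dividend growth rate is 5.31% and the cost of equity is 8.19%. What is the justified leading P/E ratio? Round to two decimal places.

15.62

Justified leading P/E = b/(r−g) = 0.45/(0.0819−0.0531) = 15.6250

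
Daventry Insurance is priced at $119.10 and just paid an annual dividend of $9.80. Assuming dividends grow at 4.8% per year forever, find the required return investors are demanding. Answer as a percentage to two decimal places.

13.42%

Rearranging the constant-growth DDM: r = D₁/P₀ + g.
D₁ = 9.80 × (1 + 0.048) = 10.2704.
r = 10.2704 / 119.10 + 0.048 = 0.08623 + 0.048 = 0.13423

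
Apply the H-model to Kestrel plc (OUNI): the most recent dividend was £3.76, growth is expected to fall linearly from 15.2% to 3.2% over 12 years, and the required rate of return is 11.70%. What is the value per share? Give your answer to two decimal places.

£77.50

H-model: P₀ = D₀[(1+g_L) + H(g_S−g_L)]/(r−g_L), with H = 12/2 = 6.
P₀ = 3.76 × [(1+0.032) + 6×(0.152−0.032)] / (0.117−0.032)
   = 3.76 × 1.7520 / 0.085 = 77.5002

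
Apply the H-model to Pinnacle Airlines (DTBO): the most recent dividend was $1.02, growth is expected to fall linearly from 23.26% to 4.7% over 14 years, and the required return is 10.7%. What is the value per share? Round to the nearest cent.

H-model: P₀ = D₀[(1+g_L) + H(g_S−g_L)]/(r−g_L), with H = 14/2 = 7.
P₀ = 1.02 × [(1+0.047) + 7×(0.2326−0.047)] / (0.107−0.047)
   = 1.02 × 2.3462 / 0.06 = 39.8854

$39.89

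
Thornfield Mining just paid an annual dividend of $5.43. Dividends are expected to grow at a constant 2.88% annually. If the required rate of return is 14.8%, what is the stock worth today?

Gordon growth model: P₀ = D₁/(r − g). D₁ = 5.43 × (1 + 0.0288) = 5.5864.
P₀ = 5.5864 / (0.148 − 0.0288) = 5.5864 / 0.1192 = 46.8656

$46.87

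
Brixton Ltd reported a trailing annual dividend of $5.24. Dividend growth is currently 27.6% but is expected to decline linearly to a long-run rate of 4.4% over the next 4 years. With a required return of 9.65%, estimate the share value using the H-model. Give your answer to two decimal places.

$150.51

H-model: P₀ = D₀[(1+g_L) + H(g_S−g_L)]/(r−g_L), with H = 4/2 = 2.
P₀ = 5.24 × [(1+0.044) + 2×(0.276−0.044)] / (0.0965−0.044)
   = 5.24 × 1.5080 / 0.0525 = 150.5128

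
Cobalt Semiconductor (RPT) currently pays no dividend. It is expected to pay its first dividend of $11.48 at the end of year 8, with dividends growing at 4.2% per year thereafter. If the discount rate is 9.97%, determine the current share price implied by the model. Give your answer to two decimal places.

Deferred-dividend DDM. At t=7 the remaining stream is a growing perpetuity with first payment D_8 = 11.48.
V_7 = D_8/(r−g) = 11.48/(0.0997−0.042) = 198.9601
P₀ = V_7/(1+r)^7 = 198.9601/(1+0.0997)^7 = 102.2931

$102.29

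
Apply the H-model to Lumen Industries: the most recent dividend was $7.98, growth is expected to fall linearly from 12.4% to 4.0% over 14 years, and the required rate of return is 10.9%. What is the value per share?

$188.28

H-model: P₀ = D₀[(1+g_L) + H(g_S−g_L)]/(r−g_L), with H = 14/2 = 7.
P₀ = 7.98 × [(1+0.04) + 7×(0.124−0.04)] / (0.109−0.04)
   = 7.98 × 1.6280 / 0.069 = 188.2817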